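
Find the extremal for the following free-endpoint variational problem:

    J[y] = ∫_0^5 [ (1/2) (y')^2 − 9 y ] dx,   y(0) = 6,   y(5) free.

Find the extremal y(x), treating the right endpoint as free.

The Lagrangian L = (1/2) (y')^2 − 9 y gives
    ∂L/∂y = −9,   ∂L/∂y' = y'.
Euler-Lagrange: d/dx(y') − (−9) = 0, i.e. y'' + 9 = 0, so
    y(x) = −(9/2) x^2 + C1 x + C2.
Fixed left endpoint y(0) = 6 ⇒ C2 = 6.
The right endpoint x = 5 is free, so the natural (transversality) condition is ∂L/∂y' |_{x=5} = 0, i.e. y'(5) = 0.
Compute y'(x) = −9 x + C1, so y'(5) = −45 + C1 = 0 ⇒ C1 = 45.
Therefore the extremal is
    y(x) = −(9/2) x^2 + 45 x + 6.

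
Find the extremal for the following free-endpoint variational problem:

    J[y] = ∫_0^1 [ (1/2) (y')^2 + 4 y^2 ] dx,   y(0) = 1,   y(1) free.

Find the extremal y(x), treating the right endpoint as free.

The Lagrangian L = (1/2) (y')^2 + 4 y^2 gives
    ∂L/∂y = 8 y,   ∂L/∂y' = y'.
Euler-Lagrange: y'' − 8 y = 0.
With k = sqrt(8), the general solution is
    y(x) = A cosh(sqrt(8) x) + B sinh(sqrt(8) x).
Fixed left endpoint y(0) = 1 ⇒ A = 1.
The right endpoint x = 1 is free, so the natural (transversality) condition is ∂L/∂y' |_{x=1} = 0, i.e. y'(1) = 0.
Compute y'(x) = A k sinh(k x) + B k cosh(k x), so
    y'(1) = A k sinh(k·1) + B k cosh(k·1) = 0
    ⇒ B = −A tanh(k·1) = − tanh(sqrt(8)·1).
Therefore the extremal is
    y(x) = cosh(sqrt(8) x) − tanh(sqrt(8)·1) sinh(sqrt(8) x).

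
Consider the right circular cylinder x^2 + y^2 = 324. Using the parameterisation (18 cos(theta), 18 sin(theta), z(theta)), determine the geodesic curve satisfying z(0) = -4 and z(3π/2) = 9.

Parameterise the cylinder of radius R = 18 as
    r(θ) = (18 cos θ, 18 sin θ, z(θ)).
The arc-length element is
    ds = sqrt(324 + (dz/dθ)^2) dθ,
so the Lagrangian is L = sqrt(324 + z'^2).
L depends on z' only, not on z or θ, so ∂L/∂z = 0 and
    ∂L/∂z' = z' / sqrt(324 + z'^2).
The Euler-Lagrange equation gives
    d/dθ( z' / sqrt(324 + z'^2) ) = 0,
so z' is constant. Integrating once:
    z(θ) = a θ + b,
a helix on the cylinder (a straight line when the cylinder is unrolled). The constants a, b are determined by the endpoint conditions.
With endpoint conditions z(0) = -4 and z(3π/2) = 9: from z(0) = b we get b = -4, and a·3π/2 + -4 = 9 gives a = 26/(3π), so
    z(θ) = (26/(3π)) θ − 4.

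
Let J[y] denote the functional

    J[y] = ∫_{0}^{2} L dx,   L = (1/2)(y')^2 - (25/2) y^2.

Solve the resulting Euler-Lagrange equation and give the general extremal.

The Lagrangian is L = (1/2)(y')^2 - (25/2) y^2.
∂L/∂y = -25y.
∂L/∂y' = y'.
The Euler-Lagrange equation d/dx(∂L/∂y') − ∂L/∂y = 0 becomes:
    y'' + 25 y = 0
General solution: y(x) = A sin(5x) + B cos(5x), where A and B are arbitrary constants fixed by the endpoint conditions.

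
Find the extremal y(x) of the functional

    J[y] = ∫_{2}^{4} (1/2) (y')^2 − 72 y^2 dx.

The Lagrangian is L = (1/2) (y')^2 − 72 y^2.
Compute ∂L/∂y = -144y, ∂L/∂y' = y'.
The Euler-Lagrange equation d/dx(∂L/∂y') − ∂L/∂y = 0 reduces to
    y'' + 144 y = 0.
Its general solution is
    y(x) = A sin(12x) + B cos(12x),
with A, B fixed by the endpoint conditions.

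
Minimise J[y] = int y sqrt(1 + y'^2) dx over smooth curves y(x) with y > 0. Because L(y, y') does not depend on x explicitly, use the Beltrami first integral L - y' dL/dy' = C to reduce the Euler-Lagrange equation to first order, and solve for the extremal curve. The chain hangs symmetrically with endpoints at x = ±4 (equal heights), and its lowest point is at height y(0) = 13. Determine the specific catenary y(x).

The Lagrangian L(y, y') = y sqrt(1 + y'^2) has no explicit x dependence, so the Beltrami identity applies:
    L − y' ∂L/∂y' = C.
Compute ∂L/∂y' = y · y' / sqrt(1 + y'^2). Then
    L − y' ∂L/∂y'
    = y sqrt(1 + y'^2) − y · y'^2 / sqrt(1 + y'^2)
    = y (1 + y'^2 − y'^2) / sqrt(1 + y'^2)
    = y / sqrt(1 + y'^2) = C.
Squaring gives y^2 = C^2 (1 + y'^2), i.e.
    y'^2 = y^2 / C^2 − 1.
Separating variables,
    dy / sqrt(y^2 − C^2) = dx / C,
and integrating gives arccosh(y / C) = (x − a)/C, so
    y(x) = C cosh((x − a)/C),
the catenary. The constants C and a are fixed by the two endpoint conditions (and, for the hanging-chain problem, the length constraint selects C).
Now fit the given data. The endpoints x = ±4 are symmetric at equal height, so the catenary is even about its minimum: a = 0 and y(x) = C cosh(x/C). The lowest point is y(0) = C cosh(0) = C, and we are told y(0) = 13, so C = 13. Therefore
    y(x) = 13 cosh(x/13),
and at the endpoints
    y(±4) = 13 cosh(4/13).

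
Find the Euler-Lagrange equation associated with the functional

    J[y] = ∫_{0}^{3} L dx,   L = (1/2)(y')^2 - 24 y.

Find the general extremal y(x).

The Lagrangian is L = (1/2)(y')^2 - 24 y.
∂L/∂y = -24.
∂L/∂y' = y'.
The Euler-Lagrange equation d/dx(∂L/∂y') − ∂L/∂y = 0 becomes:
    y'' + 24 = 0
General solution: y(x) = -12 x^2 + A x + B, where A and B are arbitrary constants fixed by the endpoint conditions.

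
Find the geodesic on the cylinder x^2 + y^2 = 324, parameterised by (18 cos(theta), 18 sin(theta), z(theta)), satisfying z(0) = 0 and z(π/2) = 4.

Parameterise the cylinder of radius R = 18 as
    r(θ) = (18 cos θ, 18 sin θ, z(θ)).
The arc-length element is
    ds = sqrt(324 + (dz/dθ)^2) dθ,
so the Lagrangian is L = sqrt(324 + z'^2).
L depends on z' only, not on z or θ, so ∂L/∂z = 0 and
    ∂L/∂z' = z' / sqrt(324 + z'^2).
The Euler-Lagrange equation gives
    d/dθ( z' / sqrt(324 + z'^2) ) = 0,
so z' is constant. Integrating once:
    z(θ) = a θ + b,
a helix on the cylinder (a straight line when the cylinder is unrolled). The constants a, b are determined by the endpoint conditions.
With endpoint conditions z(0) = 0 and z(π/2) = 4: from z(0) = b we get b = 0, and a·π/2 + 0 = 4 gives a = 8/π, so
    z(θ) = (8/π) θ.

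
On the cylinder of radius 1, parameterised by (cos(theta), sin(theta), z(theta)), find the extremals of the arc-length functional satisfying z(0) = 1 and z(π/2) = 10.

Parameterise the cylinder of radius R = 1 as
    r(θ) = (cos θ, sin θ, z(θ)).
The arc-length element is
    ds = sqrt(1 + (dz/dθ)^2) dθ,
so the Lagrangian is L = sqrt(1 + z'^2).
L depends on z' only, not on z or θ, so ∂L/∂z = 0 and
    ∂L/∂z' = z' / sqrt(1 + z'^2).
The Euler-Lagrange equation gives
    d/dθ( z' / sqrt(1 + z'^2) ) = 0,
so z' is constant. Integrating once:
    z(θ) = a θ + b,
a helix on the cylinder (a straight line when the cylinder is unrolled). The constants a, b are determined by the endpoint conditions.
With endpoint conditions z(0) = 1 and z(π/2) = 10: from z(0) = b we get b = 1, and a·π/2 + 1 = 10 gives a = 18/π, so
    z(θ) = (18/π) θ + 1.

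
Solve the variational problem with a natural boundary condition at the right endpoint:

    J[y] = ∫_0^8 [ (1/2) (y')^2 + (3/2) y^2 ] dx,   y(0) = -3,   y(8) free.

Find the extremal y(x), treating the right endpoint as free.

The Lagrangian L = (1/2) (y')^2 + (3/2) y^2 gives
    ∂L/∂y = 3 y,   ∂L/∂y' = y'.
Euler-Lagrange: y'' − 3 y = 0.
With k = sqrt(3), the general solution is
    y(x) = A cosh(sqrt(3) x) + B sinh(sqrt(3) x).
Fixed left endpoint y(0) = -3 ⇒ A = -3.
The right endpoint x = 8 is free, so the natural (transversality) condition is ∂L/∂y' |_{x=8} = 0, i.e. y'(8) = 0.
Compute y'(x) = A k sinh(k x) + B k cosh(k x), so
    y'(8) = A k sinh(k·8) + B k cosh(k·8) = 0
    ⇒ B = −A tanh(k·8) = 3 tanh(sqrt(3)·8).
Therefore the extremal is
    y(x) = −3 cosh(sqrt(3) x) + 3 tanh(sqrt(3)·8) sinh(sqrt(3) x).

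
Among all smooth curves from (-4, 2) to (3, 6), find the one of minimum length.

Arc-length functional: J[y] = ∫ sqrt(1 + (y')^2) dx.
Lagrangian L = sqrt(1 + (y')^2) has no explicit y dependence, so ∂L/∂y = 0 and the Euler-Lagrange equation gives
    d/dx( y' / sqrt(1 + (y')^2) ) = 0  ⇒  y' / sqrt(1 + (y')^2) = const.
Hence y' is constant, so y(x) is affine.
Fitting the endpoints (-4, 2) and (3, 6):
    slope m = (6 − 2) / (3 − (-4)) = 4/7,
    intercept c = 2 − m·(-4) = 30/7.
Extremal: y(x) = (4/7) x + 30/7.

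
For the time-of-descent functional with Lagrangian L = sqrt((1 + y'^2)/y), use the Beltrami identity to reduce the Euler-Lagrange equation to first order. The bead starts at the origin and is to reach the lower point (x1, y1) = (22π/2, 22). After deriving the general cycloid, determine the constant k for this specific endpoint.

The Lagrangian L = sqrt((1 + y'^2) / y) has no explicit x dependence, so the Beltrami identity applies:
    L − y' ∂L/∂y' = C.
Compute ∂L/∂y' = y' / sqrt(y (1 + y'^2)).
Substitute:
    sqrt((1 + y'^2)/y) − y'·y' / sqrt(y (1 + y'^2))
    = (1 + y'^2) / sqrt(y (1 + y'^2)) − y'^2 / sqrt(y (1 + y'^2))
    = 1 / sqrt(y (1 + y'^2)) = C.
Squaring and rearranging gives the first integral
    y (1 + y'^2) = 1/C^2 =: k   (constant).
Solving this first-order ODE by the substitution
    y = (k/2)(1 − cos θ)
yields the cycloid parameterisation
    x(θ) = (k/2)(θ − sin θ),   y(θ) = (k/2)(1 − cos θ).
The constant k is fixed by the endpoint condition.
Now fit the given lower endpoint (x1, y1) = (22π/2, 22). At the bottom of the first arch (θ = π), the parametric equations give
    y(π) = (k/2)(1 − cos π) = k,
    x(π) = (k/2)(π − sin π) = kπ/2.
Matching y(π) = 22 gives k = 22, consistent with x(π) = 22π/2. Therefore the specific cycloid is
    x(θ) = (22/2)(θ − sin θ),   y(θ) = (22/2)(1 − cos θ).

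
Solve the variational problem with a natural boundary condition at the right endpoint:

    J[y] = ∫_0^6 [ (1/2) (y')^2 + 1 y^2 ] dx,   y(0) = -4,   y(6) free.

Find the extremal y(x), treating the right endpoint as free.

The Lagrangian L = (1/2) (y')^2 + 1 y^2 gives
    ∂L/∂y = 2 y,   ∂L/∂y' = y'.
Euler-Lagrange: y'' − 2 y = 0.
With k = sqrt(2), the general solution is
    y(x) = A cosh(sqrt(2) x) + B sinh(sqrt(2) x).
Fixed left endpoint y(0) = -4 ⇒ A = -4.
The right endpoint x = 6 is free, so the natural (transversality) condition is ∂L/∂y' |_{x=6} = 0, i.e. y'(6) = 0.
Compute y'(x) = A k sinh(k x) + B k cosh(k x), so
    y'(6) = A k sinh(k·6) + B k cosh(k·6) = 0
    ⇒ B = −A tanh(k·6) = 4 tanh(sqrt(2)·6).
Therefore the extremal is
    y(x) = −4 cosh(sqrt(2) x) + 4 tanh(sqrt(2)·6) sinh(sqrt(2) x).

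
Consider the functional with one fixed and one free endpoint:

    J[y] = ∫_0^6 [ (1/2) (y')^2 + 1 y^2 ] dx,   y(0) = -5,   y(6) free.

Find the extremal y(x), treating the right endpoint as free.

The Lagrangian L = (1/2) (y')^2 + 1 y^2 gives
    ∂L/∂y = 2 y,   ∂L/∂y' = y'.
Euler-Lagrange: y'' − 2 y = 0.
With k = sqrt(2), the general solution is
    y(x) = A cosh(sqrt(2) x) + B sinh(sqrt(2) x).
Fixed left endpoint y(0) = -5 ⇒ A = -5.
The right endpoint x = 6 is free, so the natural (transversality) condition is ∂L/∂y' |_{x=6} = 0, i.e. y'(6) = 0.
Compute y'(x) = A k sinh(k x) + B k cosh(k x), so
    y'(6) = A k sinh(k·6) + B k cosh(k·6) = 0
    ⇒ B = −A tanh(k·6) = 5 tanh(sqrt(2)·6).
Therefore the extremal is
    y(x) = −5 cosh(sqrt(2) x) + 5 tanh(sqrt(2)·6) sinh(sqrt(2) x).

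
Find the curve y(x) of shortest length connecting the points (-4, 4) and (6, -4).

Arc-length functional: J[y] = ∫ sqrt(1 + (y')^2) dx.
Lagrangian L = sqrt(1 + (y')^2) has no explicit y dependence, so ∂L/∂y = 0 and the Euler-Lagrange equation gives
    d/dx( y' / sqrt(1 + (y')^2) ) = 0  ⇒  y' / sqrt(1 + (y')^2) = const.
Hence y' is constant, so y(x) is affine.
Fitting the endpoints (-4, 4) and (6, -4):
    slope m = ((-4) − 4) / (6 − (-4)) = -4/5,
    intercept c = 4 − m·(-4) = 4/5.
Extremal: y(x) = (-4/5) x + 4/5.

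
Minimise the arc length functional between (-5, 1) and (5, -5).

Arc-length functional: J[y] = ∫ sqrt(1 + (y')^2) dx.
Lagrangian L = sqrt(1 + (y')^2) has no explicit y dependence, so ∂L/∂y = 0 and the Euler-Lagrange equation gives
    d/dx( y' / sqrt(1 + (y')^2) ) = 0  ⇒  y' / sqrt(1 + (y')^2) = const.
Hence y' is constant, so y(x) is affine.
Fitting the endpoints (-5, 1) and (5, -5):
    slope m = ((-5) − 1) / (5 − (-5)) = -3/5,
    intercept c = 1 − m·(-5) = -2.
Extremal: y(x) = (-3/5) x - 2.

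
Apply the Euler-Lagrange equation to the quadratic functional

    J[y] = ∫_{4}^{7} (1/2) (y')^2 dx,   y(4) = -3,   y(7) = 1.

The Lagrangian is L = (1/2) (y')^2.
Compute ∂L/∂y = 0, ∂L/∂y' = y'.
The Euler-Lagrange equation d/dx(∂L/∂y') − ∂L/∂y = 0 reduces to
    y'' = 0.
Its general solution is
    y(x) = A x + B,
with A, B fixed by the endpoint conditions.
Applying the endpoint conditions y(4) = -3 and y(7) = 1: solve A·4 + B = -3 and A·7 + B = 1. Subtracting gives A(7 − 4) = 1 − -3, so A = 4/3, and B = -3 − A·4 = -25/3. Therefore
    y(x) = (4/3) x - 25/3.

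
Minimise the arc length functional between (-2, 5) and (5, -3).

Arc-length functional: J[y] = ∫ sqrt(1 + (y')^2) dx.
Lagrangian L = sqrt(1 + (y')^2) has no explicit y dependence, so ∂L/∂y = 0 and the Euler-Lagrange equation gives
    d/dx( y' / sqrt(1 + (y')^2) ) = 0  ⇒  y' / sqrt(1 + (y')^2) = const.
Hence y' is constant, so y(x) is affine.
Fitting the endpoints (-2, 5) and (5, -3):
    slope m = ((-3) − 5) / (5 − (-2)) = -8/7,
    intercept c = 5 − m·(-2) = 19/7.
Extremal: y(x) = (-8/7) x + 19/7.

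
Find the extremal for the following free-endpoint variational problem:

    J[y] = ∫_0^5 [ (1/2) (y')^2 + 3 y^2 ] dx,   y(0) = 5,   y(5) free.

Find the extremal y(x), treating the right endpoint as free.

The Lagrangian L = (1/2) (y')^2 + 3 y^2 gives
    ∂L/∂y = 6 y,   ∂L/∂y' = y'.
Euler-Lagrange: y'' − 6 y = 0.
With k = sqrt(6), the general solution is
    y(x) = A cosh(sqrt(6) x) + B sinh(sqrt(6) x).
Fixed left endpoint y(0) = 5 ⇒ A = 5.
The right endpoint x = 5 is free, so the natural (transversality) condition is ∂L/∂y' |_{x=5} = 0, i.e. y'(5) = 0.
Compute y'(x) = A k sinh(k x) + B k cosh(k x), so
    y'(5) = A k sinh(k·5) + B k cosh(k·5) = 0
    ⇒ B = −A tanh(k·5) = − 5 tanh(sqrt(6)·5).
Therefore the extremal is
    y(x) = 5 cosh(sqrt(6) x) − 5 tanh(sqrt(6)·5) sinh(sqrt(6) x).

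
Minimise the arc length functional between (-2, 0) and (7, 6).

Arc-length functional: J[y] = ∫ sqrt(1 + (y')^2) dx.
Lagrangian L = sqrt(1 + (y')^2) has no explicit y dependence, so ∂L/∂y = 0 and the Euler-Lagrange equation gives
    d/dx( y' / sqrt(1 + (y')^2) ) = 0  ⇒  y' / sqrt(1 + (y')^2) = const.
Hence y' is constant, so y(x) is affine.
Fitting the endpoints (-2, 0) and (7, 6):
    slope m = (6 − 0) / (7 − (-2)) = 2/3,
    intercept c = 0 − m·(-2) = 4/3.
Extremal: y(x) = (2/3) x + 4/3.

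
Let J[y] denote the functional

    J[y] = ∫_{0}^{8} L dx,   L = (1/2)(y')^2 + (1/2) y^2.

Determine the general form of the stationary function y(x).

The Lagrangian is L = (1/2)(y')^2 + (1/2) y^2.
∂L/∂y = y.
∂L/∂y' = y'.
The Euler-Lagrange equation d/dx(∂L/∂y') − ∂L/∂y = 0 becomes:
    y'' - y = 0
General solution: y(x) = A e^x + B e^(-x), where A and B are arbitrary constants fixed by the endpoint conditions.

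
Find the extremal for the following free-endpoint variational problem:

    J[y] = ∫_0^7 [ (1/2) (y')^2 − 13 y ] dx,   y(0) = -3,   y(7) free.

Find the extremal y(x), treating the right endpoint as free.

The Lagrangian L = (1/2) (y')^2 − 13 y gives
    ∂L/∂y = −13,   ∂L/∂y' = y'.
Euler-Lagrange: d/dx(y') − (−13) = 0, i.e. y'' + 13 = 0, so
    y(x) = −(13/2) x^2 + C1 x + C2.
Fixed left endpoint y(0) = -3 ⇒ C2 = -3.
The right endpoint x = 7 is free, so the natural (transversality) condition is ∂L/∂y' |_{x=7} = 0, i.e. y'(7) = 0.
Compute y'(x) = −13 x + C1, so y'(7) = −91 + C1 = 0 ⇒ C1 = 91.
Therefore the extremal is
    y(x) = −(13/2) x^2 + 91 x − 3.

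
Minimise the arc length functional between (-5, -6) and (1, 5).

Arc-length functional: J[y] = ∫ sqrt(1 + (y')^2) dx.
Lagrangian L = sqrt(1 + (y')^2) has no explicit y dependence, so ∂L/∂y = 0 and the Euler-Lagrange equation gives
    d/dx( y' / sqrt(1 + (y')^2) ) = 0  ⇒  y' / sqrt(1 + (y')^2) = const.
Hence y' is constant, so y(x) is affine.
Fitting the endpoints (-5, -6) and (1, 5):
    slope m = (5 − (-6)) / (1 − (-5)) = 11/6,
    intercept c = (-6) − m·(-5) = 19/6.
Extremal: y(x) = (11/6) x + 19/6.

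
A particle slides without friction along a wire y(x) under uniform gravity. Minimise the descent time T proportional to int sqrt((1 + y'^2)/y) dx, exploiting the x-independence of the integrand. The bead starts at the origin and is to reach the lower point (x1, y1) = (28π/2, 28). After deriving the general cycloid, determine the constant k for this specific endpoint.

The Lagrangian L = sqrt((1 + y'^2) / y) has no explicit x dependence, so the Beltrami identity applies:
    L − y' ∂L/∂y' = C.
Compute ∂L/∂y' = y' / sqrt(y (1 + y'^2)).
Substitute:
    sqrt((1 + y'^2)/y) − y'·y' / sqrt(y (1 + y'^2))
    = (1 + y'^2) / sqrt(y (1 + y'^2)) − y'^2 / sqrt(y (1 + y'^2))
    = 1 / sqrt(y (1 + y'^2)) = C.
Squaring and rearranging gives the first integral
    y (1 + y'^2) = 1/C^2 =: k   (constant).
Solving this first-order ODE by the substitution
    y = (k/2)(1 − cos θ)
yields the cycloid parameterisation
    x(θ) = (k/2)(θ − sin θ),   y(θ) = (k/2)(1 − cos θ).
The constant k is fixed by the endpoint condition.
Now fit the given lower endpoint (x1, y1) = (28π/2, 28). At the bottom of the first arch (θ = π), the parametric equations give
    y(π) = (k/2)(1 − cos π) = k,
    x(π) = (k/2)(π − sin π) = kπ/2.
Matching y(π) = 28 gives k = 28, consistent with x(π) = 28π/2. Therefore the specific cycloid is
    x(θ) = (28/2)(θ − sin θ),   y(θ) = (28/2)(1 − cos θ).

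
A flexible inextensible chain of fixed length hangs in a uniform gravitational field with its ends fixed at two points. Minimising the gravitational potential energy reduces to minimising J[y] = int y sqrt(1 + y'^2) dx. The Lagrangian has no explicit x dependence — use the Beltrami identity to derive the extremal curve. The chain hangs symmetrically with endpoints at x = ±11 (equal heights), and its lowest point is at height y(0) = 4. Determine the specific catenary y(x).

The Lagrangian L(y, y') = y sqrt(1 + y'^2) has no explicit x dependence, so the Beltrami identity applies:
    L − y' ∂L/∂y' = C.
Compute ∂L/∂y' = y · y' / sqrt(1 + y'^2). Then
    L − y' ∂L/∂y'
    = y sqrt(1 + y'^2) − y · y'^2 / sqrt(1 + y'^2)
    = y (1 + y'^2 − y'^2) / sqrt(1 + y'^2)
    = y / sqrt(1 + y'^2) = C.
Squaring gives y^2 = C^2 (1 + y'^2), i.e.
    y'^2 = y^2 / C^2 − 1.
Separating variables,
    dy / sqrt(y^2 − C^2) = dx / C,
and integrating gives arccosh(y / C) = (x − a)/C, so
    y(x) = C cosh((x − a)/C),
the catenary. The constants C and a are fixed by the two endpoint conditions (and, for the hanging-chain problem, the length constraint selects C).
Now fit the given data. The endpoints x = ±11 are symmetric at equal height, so the catenary is even about its minimum: a = 0 and y(x) = C cosh(x/C). The lowest point is y(0) = C cosh(0) = C, and we are told y(0) = 4, so C = 4. Therefore
    y(x) = 4 cosh(x/4),
and at the endpoints
    y(±11) = 4 cosh(11/4).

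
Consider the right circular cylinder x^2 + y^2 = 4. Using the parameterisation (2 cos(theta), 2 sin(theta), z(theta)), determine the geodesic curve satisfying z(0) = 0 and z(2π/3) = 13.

Parameterise the cylinder of radius R = 2 as
    r(θ) = (2 cos θ, 2 sin θ, z(θ)).
The arc-length element is
    ds = sqrt(4 + (dz/dθ)^2) dθ,
so the Lagrangian is L = sqrt(4 + z'^2).
L depends on z' only, not on z or θ, so ∂L/∂z = 0 and
    ∂L/∂z' = z' / sqrt(4 + z'^2).
The Euler-Lagrange equation gives
    d/dθ( z' / sqrt(4 + z'^2) ) = 0,
so z' is constant. Integrating once:
    z(θ) = a θ + b,
a helix on the cylinder (a straight line when the cylinder is unrolled). The constants a, b are determined by the endpoint conditions.
With endpoint conditions z(0) = 0 and z(2π/3) = 13: from z(0) = b we get b = 0, and a·2π/3 + 0 = 13 gives a = 39/(2π), so
    z(θ) = (39/(2π)) θ.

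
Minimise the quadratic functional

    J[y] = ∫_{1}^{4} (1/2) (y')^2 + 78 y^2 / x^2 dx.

The Lagrangian is L = (1/2) (y')^2 + 78 y^2 / x^2.
Compute ∂L/∂y = 156y/x^2, ∂L/∂y' = y'.
The Euler-Lagrange equation d/dx(∂L/∂y') − ∂L/∂y = 0 reduces to
    y'' − 156/x^2 · y = 0  (x > 0).
Its general solution is
    y(x) = A x^13 + B x^(-12),
with A, B fixed by the endpoint conditions.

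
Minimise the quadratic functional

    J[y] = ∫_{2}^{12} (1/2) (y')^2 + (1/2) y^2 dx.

The Lagrangian is L = (1/2) (y')^2 + (1/2) y^2.
Compute ∂L/∂y = y, ∂L/∂y' = y'.
The Euler-Lagrange equation d/dx(∂L/∂y') − ∂L/∂y = 0 reduces to
    y'' − y = 0.
Its general solution is
    y(x) = A e^x + B e^(−x),
with A, B fixed by the endpoint conditions.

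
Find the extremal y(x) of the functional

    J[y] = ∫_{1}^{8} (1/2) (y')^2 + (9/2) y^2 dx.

The Lagrangian is L = (1/2) (y')^2 + (9/2) y^2.
Compute ∂L/∂y = 9y, ∂L/∂y' = y'.
The Euler-Lagrange equation d/dx(∂L/∂y') − ∂L/∂y = 0 reduces to
    y'' − 9 y = 0.
Its general solution is
    y(x) = A e^(3x) + B e^(−3x),
with A, B fixed by the endpoint conditions.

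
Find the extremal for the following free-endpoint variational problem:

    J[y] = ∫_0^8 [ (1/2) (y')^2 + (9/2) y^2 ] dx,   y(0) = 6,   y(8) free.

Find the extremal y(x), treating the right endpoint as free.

The Lagrangian L = (1/2) (y')^2 + (9/2) y^2 gives
    ∂L/∂y = 9 y,   ∂L/∂y' = y'.
Euler-Lagrange: y'' − 9 y = 0.
With k = 3, the general solution is
    y(x) = A cosh(3 x) + B sinh(3 x).
Fixed left endpoint y(0) = 6 ⇒ A = 6.
The right endpoint x = 8 is free, so the natural (transversality) condition is ∂L/∂y' |_{x=8} = 0, i.e. y'(8) = 0.
Compute y'(x) = A k sinh(k x) + B k cosh(k x), so
    y'(8) = A k sinh(k·8) + B k cosh(k·8) = 0
    ⇒ B = −A tanh(k·8) = − 6 tanh(3·8).
Therefore the extremal is
    y(x) = 6 cosh(3 x) − 6 tanh(3·8) sinh(3 x).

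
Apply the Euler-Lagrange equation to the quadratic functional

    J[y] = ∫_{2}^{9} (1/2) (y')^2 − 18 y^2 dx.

The Lagrangian is L = (1/2) (y')^2 − 18 y^2.
Compute ∂L/∂y = -36y, ∂L/∂y' = y'.
The Euler-Lagrange equation d/dx(∂L/∂y') − ∂L/∂y = 0 reduces to
    y'' + 36 y = 0.
Its general solution is
    y(x) = A sin(6x) + B cos(6x),
with A, B fixed by the endpoint conditions.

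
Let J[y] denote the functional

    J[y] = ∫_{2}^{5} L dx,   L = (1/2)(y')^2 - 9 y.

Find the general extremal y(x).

The Lagrangian is L = (1/2)(y')^2 - 9 y.
∂L/∂y = -9.
∂L/∂y' = y'.
The Euler-Lagrange equation d/dx(∂L/∂y') − ∂L/∂y = 0 becomes:
    y'' + 9 = 0
General solution: y(x) = -(9/2) x^2 + A x + B, where A and B are arbitrary constants fixed by the endpoint conditions.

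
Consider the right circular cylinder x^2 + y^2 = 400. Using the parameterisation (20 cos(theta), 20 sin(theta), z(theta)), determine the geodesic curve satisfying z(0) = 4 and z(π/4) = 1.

Parameterise the cylinder of radius R = 20 as
    r(θ) = (20 cos θ, 20 sin θ, z(θ)).
The arc-length element is
    ds = sqrt(400 + (dz/dθ)^2) dθ,
so the Lagrangian is L = sqrt(400 + z'^2).
L depends on z' only, not on z or θ, so ∂L/∂z = 0 and
    ∂L/∂z' = z' / sqrt(400 + z'^2).
The Euler-Lagrange equation gives
    d/dθ( z' / sqrt(400 + z'^2) ) = 0,
so z' is constant. Integrating once:
    z(θ) = a θ + b,
a helix on the cylinder (a straight line when the cylinder is unrolled). The constants a, b are determined by the endpoint conditions.
With endpoint conditions z(0) = 4 and z(π/4) = 1: from z(0) = b we get b = 4, and a·π/4 + 4 = 1 gives a = -12/π, so
    z(θ) = (-12/π) θ + 4.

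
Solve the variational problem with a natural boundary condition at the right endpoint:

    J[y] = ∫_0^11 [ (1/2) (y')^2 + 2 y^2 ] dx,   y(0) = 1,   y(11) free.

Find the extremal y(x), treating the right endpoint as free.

The Lagrangian L = (1/2) (y')^2 + 2 y^2 gives
    ∂L/∂y = 4 y,   ∂L/∂y' = y'.
Euler-Lagrange: y'' − 4 y = 0.
With k = 2, the general solution is
    y(x) = A cosh(2 x) + B sinh(2 x).
Fixed left endpoint y(0) = 1 ⇒ A = 1.
The right endpoint x = 11 is free, so the natural (transversality) condition is ∂L/∂y' |_{x=11} = 0, i.e. y'(11) = 0.
Compute y'(x) = A k sinh(k x) + B k cosh(k x), so
    y'(11) = A k sinh(k·11) + B k cosh(k·11) = 0
    ⇒ B = −A tanh(k·11) = − tanh(2·11).
Therefore the extremal is
    y(x) = cosh(2 x) − tanh(2·11) sinh(2 x).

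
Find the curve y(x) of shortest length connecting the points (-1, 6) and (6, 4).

Arc-length functional: J[y] = ∫ sqrt(1 + (y')^2) dx.
Lagrangian L = sqrt(1 + (y')^2) has no explicit y dependence, so ∂L/∂y = 0 and the Euler-Lagrange equation gives
    d/dx( y' / sqrt(1 + (y')^2) ) = 0  ⇒  y' / sqrt(1 + (y')^2) = const.
Hence y' is constant, so y(x) is affine.
Fitting the endpoints (-1, 6) and (6, 4):
    slope m = (4 − 6) / (6 − (-1)) = -2/7,
    intercept c = 6 − m·(-1) = 40/7.
Extremal: y(x) = (-2/7) x + 40/7.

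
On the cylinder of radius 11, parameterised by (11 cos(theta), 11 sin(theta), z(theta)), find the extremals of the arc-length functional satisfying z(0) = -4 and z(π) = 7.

Parameterise the cylinder of radius R = 11 as
    r(θ) = (11 cos θ, 11 sin θ, z(θ)).
The arc-length element is
    ds = sqrt(121 + (dz/dθ)^2) dθ,
so the Lagrangian is L = sqrt(121 + z'^2).
L depends on z' only, not on z or θ, so ∂L/∂z = 0 and
    ∂L/∂z' = z' / sqrt(121 + z'^2).
The Euler-Lagrange equation gives
    d/dθ( z' / sqrt(121 + z'^2) ) = 0,
so z' is constant. Integrating once:
    z(θ) = a θ + b,
a helix on the cylinder (a straight line when the cylinder is unrolled). The constants a, b are determined by the endpoint conditions.
With endpoint conditions z(0) = -4 and z(π) = 7: from z(0) = b we get b = -4, and a·π + -4 = 7 gives a = 11/π, so
    z(θ) = (11/π) θ − 4.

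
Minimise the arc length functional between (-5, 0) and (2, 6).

Arc-length functional: J[y] = ∫ sqrt(1 + (y')^2) dx.
Lagrangian L = sqrt(1 + (y')^2) has no explicit y dependence, so ∂L/∂y = 0 and the Euler-Lagrange equation gives
    d/dx( y' / sqrt(1 + (y')^2) ) = 0  ⇒  y' / sqrt(1 + (y')^2) = const.
Hence y' is constant, so y(x) is affine.
Fitting the endpoints (-5, 0) and (2, 6):
    slope m = (6 − 0) / (2 − (-5)) = 6/7,
    intercept c = 0 − m·(-5) = 30/7.
Extremal: y(x) = (6/7) x + 30/7.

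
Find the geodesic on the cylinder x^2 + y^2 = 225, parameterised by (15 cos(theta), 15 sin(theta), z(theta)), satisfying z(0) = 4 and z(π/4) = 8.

Parameterise the cylinder of radius R = 15 as
    r(θ) = (15 cos θ, 15 sin θ, z(θ)).
The arc-length element is
    ds = sqrt(225 + (dz/dθ)^2) dθ,
so the Lagrangian is L = sqrt(225 + z'^2).
L depends on z' only, not on z or θ, so ∂L/∂z = 0 and
    ∂L/∂z' = z' / sqrt(225 + z'^2).
The Euler-Lagrange equation gives
    d/dθ( z' / sqrt(225 + z'^2) ) = 0,
so z' is constant. Integrating once:
    z(θ) = a θ + b,
a helix on the cylinder (a straight line when the cylinder is unrolled). The constants a, b are determined by the endpoint conditions.
With endpoint conditions z(0) = 4 and z(π/4) = 8: from z(0) = b we get b = 4, and a·π/4 + 4 = 8 gives a = 16/π, so
    z(θ) = (16/π) θ + 4.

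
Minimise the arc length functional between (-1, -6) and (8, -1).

Arc-length functional: J[y] = ∫ sqrt(1 + (y')^2) dx.
Lagrangian L = sqrt(1 + (y')^2) has no explicit y dependence, so ∂L/∂y = 0 and the Euler-Lagrange equation gives
    d/dx( y' / sqrt(1 + (y')^2) ) = 0  ⇒  y' / sqrt(1 + (y')^2) = const.
Hence y' is constant, so y(x) is affine.
Fitting the endpoints (-1, -6) and (8, -1):
    slope m = ((-1) − (-6)) / (8 − (-1)) = 5/9,
    intercept c = (-6) − m·(-1) = -49/9.
Extremal: y(x) = (5/9) x - 49/9.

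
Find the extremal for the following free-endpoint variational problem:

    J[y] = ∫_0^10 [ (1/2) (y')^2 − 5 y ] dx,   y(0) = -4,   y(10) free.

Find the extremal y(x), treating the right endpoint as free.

The Lagrangian L = (1/2) (y')^2 − 5 y gives
    ∂L/∂y = −5,   ∂L/∂y' = y'.
Euler-Lagrange: d/dx(y') − (−5) = 0, i.e. y'' + 5 = 0, so
    y(x) = −(5/2) x^2 + C1 x + C2.
Fixed left endpoint y(0) = -4 ⇒ C2 = -4.
The right endpoint x = 10 is free, so the natural (transversality) condition is ∂L/∂y' |_{x=10} = 0, i.e. y'(10) = 0.
Compute y'(x) = −5 x + C1, so y'(10) = −50 + C1 = 0 ⇒ C1 = 50.
Therefore the extremal is
    y(x) = −(5/2) x^2 + 50 x − 4.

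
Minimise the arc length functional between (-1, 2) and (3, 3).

Arc-length functional: J[y] = ∫ sqrt(1 + (y')^2) dx.
Lagrangian L = sqrt(1 + (y')^2) has no explicit y dependence, so ∂L/∂y = 0 and the Euler-Lagrange equation gives
    d/dx( y' / sqrt(1 + (y')^2) ) = 0  ⇒  y' / sqrt(1 + (y')^2) = const.
Hence y' is constant, so y(x) is affine.
Fitting the endpoints (-1, 2) and (3, 3):
    slope m = (3 − 2) / (3 − (-1)) = 1/4,
    intercept c = 2 − m·(-1) = 9/4.
Extremal: y(x) = (1/4) x + 9/4.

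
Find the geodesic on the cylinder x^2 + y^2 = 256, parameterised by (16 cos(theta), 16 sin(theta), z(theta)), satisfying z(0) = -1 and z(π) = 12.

Parameterise the cylinder of radius R = 16 as
    r(θ) = (16 cos θ, 16 sin θ, z(θ)).
The arc-length element is
    ds = sqrt(256 + (dz/dθ)^2) dθ,
so the Lagrangian is L = sqrt(256 + z'^2).
L depends on z' only, not on z or θ, so ∂L/∂z = 0 and
    ∂L/∂z' = z' / sqrt(256 + z'^2).
The Euler-Lagrange equation gives
    d/dθ( z' / sqrt(256 + z'^2) ) = 0,
so z' is constant. Integrating once:
    z(θ) = a θ + b,
a helix on the cylinder (a straight line when the cylinder is unrolled). The constants a, b are determined by the endpoint conditions.
With endpoint conditions z(0) = -1 and z(π) = 12: from z(0) = b we get b = -1, and a·π + -1 = 12 gives a = 13/π, so
    z(θ) = (13/π) θ − 1.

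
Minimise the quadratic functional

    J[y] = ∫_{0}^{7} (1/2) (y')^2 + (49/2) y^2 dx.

The Lagrangian is L = (1/2) (y')^2 + (49/2) y^2.
Compute ∂L/∂y = 49y, ∂L/∂y' = y'.
The Euler-Lagrange equation d/dx(∂L/∂y') − ∂L/∂y = 0 reduces to
    y'' − 49 y = 0.
Its general solution is
    y(x) = A e^(7x) + B e^(−7x),
with A, B fixed by the endpoint conditions.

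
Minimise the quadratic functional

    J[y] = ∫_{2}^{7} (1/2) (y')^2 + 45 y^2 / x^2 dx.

The Lagrangian is L = (1/2) (y')^2 + 45 y^2 / x^2.
Compute ∂L/∂y = 90y/x^2, ∂L/∂y' = y'.
The Euler-Lagrange equation d/dx(∂L/∂y') − ∂L/∂y = 0 reduces to
    y'' − 90/x^2 · y = 0  (x > 0).
Its general solution is
    y(x) = A x^10 + B x^(-9),
with A, B fixed by the endpoint conditions.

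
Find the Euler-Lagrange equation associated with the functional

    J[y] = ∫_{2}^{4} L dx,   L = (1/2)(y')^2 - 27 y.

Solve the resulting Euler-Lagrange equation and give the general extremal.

The Lagrangian is L = (1/2)(y')^2 - 27 y.
∂L/∂y = -27.
∂L/∂y' = y'.
The Euler-Lagrange equation d/dx(∂L/∂y') − ∂L/∂y = 0 becomes:
    y'' + 27 = 0
General solution: y(x) = -(27/2) x^2 + A x + B, where A and B are arbitrary constants fixed by the endpoint conditions.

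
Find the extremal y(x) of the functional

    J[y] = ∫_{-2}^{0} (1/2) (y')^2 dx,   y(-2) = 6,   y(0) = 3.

The Lagrangian is L = (1/2) (y')^2.
Compute ∂L/∂y = 0, ∂L/∂y' = y'.
The Euler-Lagrange equation d/dx(∂L/∂y') − ∂L/∂y = 0 reduces to
    y'' = 0.
Its general solution is
    y(x) = A x + B,
with A, B fixed by the endpoint conditions.
Applying the endpoint conditions y(-2) = 6 and y(0) = 3: solve A·-2 + B = 6 and A·0 + B = 3. Subtracting gives A(0 − -2) = 3 − 6, so A = -3/2, and B = 6 − A·-2 = 3. Therefore
    y(x) = (-3/2) x + 3.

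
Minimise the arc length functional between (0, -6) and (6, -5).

Arc-length functional: J[y] = ∫ sqrt(1 + (y')^2) dx.
Lagrangian L = sqrt(1 + (y')^2) has no explicit y dependence, so ∂L/∂y = 0 and the Euler-Lagrange equation gives
    d/dx( y' / sqrt(1 + (y')^2) ) = 0  ⇒  y' / sqrt(1 + (y')^2) = const.
Hence y' is constant, so y(x) is affine.
Fitting the endpoints (0, -6) and (6, -5):
    slope m = ((-5) − (-6)) / (6 − 0) = 1/6,
    intercept c = (-6) − m·0 = -6.
Extremal: y(x) = (1/6) x - 6.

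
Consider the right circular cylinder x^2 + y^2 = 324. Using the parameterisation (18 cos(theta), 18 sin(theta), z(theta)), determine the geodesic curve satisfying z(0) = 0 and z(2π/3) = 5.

Parameterise the cylinder of radius R = 18 as
    r(θ) = (18 cos θ, 18 sin θ, z(θ)).
The arc-length element is
    ds = sqrt(324 + (dz/dθ)^2) dθ,
so the Lagrangian is L = sqrt(324 + z'^2).
L depends on z' only, not on z or θ, so ∂L/∂z = 0 and
    ∂L/∂z' = z' / sqrt(324 + z'^2).
The Euler-Lagrange equation gives
    d/dθ( z' / sqrt(324 + z'^2) ) = 0,
so z' is constant. Integrating once:
    z(θ) = a θ + b,
a helix on the cylinder (a straight line when the cylinder is unrolled). The constants a, b are determined by the endpoint conditions.
With endpoint conditions z(0) = 0 and z(2π/3) = 5: from z(0) = b we get b = 0, and a·2π/3 + 0 = 5 gives a = 15/(2π), so
    z(θ) = (15/(2π)) θ.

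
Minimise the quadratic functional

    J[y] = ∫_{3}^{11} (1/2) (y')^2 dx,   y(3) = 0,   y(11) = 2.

The Lagrangian is L = (1/2) (y')^2.
Compute ∂L/∂y = 0, ∂L/∂y' = y'.
The Euler-Lagrange equation d/dx(∂L/∂y') − ∂L/∂y = 0 reduces to
    y'' = 0.
Its general solution is
    y(x) = A x + B,
with A, B fixed by the endpoint conditions.
Applying the endpoint conditions y(3) = 0 and y(11) = 2: solve A·3 + B = 0 and A·11 + B = 2. Subtracting gives A(11 − 3) = 2 − 0, so A = 1/4, and B = 0 − A·3 = -3/4. Therefore
    y(x) = (1/4) x - 3/4.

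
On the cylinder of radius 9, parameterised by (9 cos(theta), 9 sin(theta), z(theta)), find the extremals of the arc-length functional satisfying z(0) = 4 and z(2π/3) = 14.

Parameterise the cylinder of radius R = 9 as
    r(θ) = (9 cos θ, 9 sin θ, z(θ)).
The arc-length element is
    ds = sqrt(81 + (dz/dθ)^2) dθ,
so the Lagrangian is L = sqrt(81 + z'^2).
L depends on z' only, not on z or θ, so ∂L/∂z = 0 and
    ∂L/∂z' = z' / sqrt(81 + z'^2).
The Euler-Lagrange equation gives
    d/dθ( z' / sqrt(81 + z'^2) ) = 0,
so z' is constant. Integrating once:
    z(θ) = a θ + b,
a helix on the cylinder (a straight line when the cylinder is unrolled). The constants a, b are determined by the endpoint conditions.
With endpoint conditions z(0) = 4 and z(2π/3) = 14: from z(0) = b we get b = 4, and a·2π/3 + 4 = 14 gives a = 15/π, so
    z(θ) = (15/π) θ + 4.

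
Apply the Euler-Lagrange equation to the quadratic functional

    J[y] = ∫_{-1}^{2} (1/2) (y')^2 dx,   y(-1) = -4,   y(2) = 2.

The Lagrangian is L = (1/2) (y')^2.
Compute ∂L/∂y = 0, ∂L/∂y' = y'.
The Euler-Lagrange equation d/dx(∂L/∂y') − ∂L/∂y = 0 reduces to
    y'' = 0.
Its general solution is
    y(x) = A x + B,
with A, B fixed by the endpoint conditions.
Applying the endpoint conditions y(-1) = -4 and y(2) = 2: solve A·-1 + B = -4 and A·2 + B = 2. Subtracting gives A(2 − -1) = 2 − -4, so A = 2, and B = -4 − A·-1 = -2. Therefore
    y(x) = 2 x - 2.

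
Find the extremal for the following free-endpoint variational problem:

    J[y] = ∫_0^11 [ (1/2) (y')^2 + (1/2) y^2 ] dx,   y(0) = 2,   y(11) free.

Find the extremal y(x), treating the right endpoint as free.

The Lagrangian L = (1/2) (y')^2 + (1/2) y^2 gives
    ∂L/∂y = 1 y,   ∂L/∂y' = y'.
Euler-Lagrange: y'' − y = 0.
With k = 1, the general solution is
    y(x) = A cosh(x) + B sinh(x).
Fixed left endpoint y(0) = 2 ⇒ A = 2.
The right endpoint x = 11 is free, so the natural (transversality) condition is ∂L/∂y' |_{x=11} = 0, i.e. y'(11) = 0.
Compute y'(x) = A k sinh(k x) + B k cosh(k x), so
    y'(11) = A k sinh(k·11) + B k cosh(k·11) = 0
    ⇒ B = −A tanh(k·11) = − 2 tanh(1·11).
Therefore the extremal is
    y(x) = 2 cosh(1 x) − 2 tanh(1·11) sinh(1 x).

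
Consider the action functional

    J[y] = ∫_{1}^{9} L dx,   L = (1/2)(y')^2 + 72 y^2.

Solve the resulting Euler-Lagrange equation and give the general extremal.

The Lagrangian is L = (1/2)(y')^2 + 72 y^2.
∂L/∂y = 144y.
∂L/∂y' = y'.
The Euler-Lagrange equation d/dx(∂L/∂y') − ∂L/∂y = 0 becomes:
    y'' - 144 y = 0
General solution: y(x) = A e^(12x) + B e^(-12x), where A and B are arbitrary constants fixed by the endpoint conditions.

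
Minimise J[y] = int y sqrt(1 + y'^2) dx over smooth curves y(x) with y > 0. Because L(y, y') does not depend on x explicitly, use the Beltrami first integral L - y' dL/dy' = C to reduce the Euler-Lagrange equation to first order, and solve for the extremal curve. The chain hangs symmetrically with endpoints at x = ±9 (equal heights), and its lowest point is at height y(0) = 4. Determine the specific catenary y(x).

The Lagrangian L(y, y') = y sqrt(1 + y'^2) has no explicit x dependence, so the Beltrami identity applies:
    L − y' ∂L/∂y' = C.
Compute ∂L/∂y' = y · y' / sqrt(1 + y'^2). Then
    L − y' ∂L/∂y'
    = y sqrt(1 + y'^2) − y · y'^2 / sqrt(1 + y'^2)
    = y (1 + y'^2 − y'^2) / sqrt(1 + y'^2)
    = y / sqrt(1 + y'^2) = C.
Squaring gives y^2 = C^2 (1 + y'^2), i.e.
    y'^2 = y^2 / C^2 − 1.
Separating variables,
    dy / sqrt(y^2 − C^2) = dx / C,
and integrating gives arccosh(y / C) = (x − a)/C, so
    y(x) = C cosh((x − a)/C),
the catenary. The constants C and a are fixed by the two endpoint conditions (and, for the hanging-chain problem, the length constraint selects C).
Now fit the given data. The endpoints x = ±9 are symmetric at equal height, so the catenary is even about its minimum: a = 0 and y(x) = C cosh(x/C). The lowest point is y(0) = C cosh(0) = C, and we are told y(0) = 4, so C = 4. Therefore
    y(x) = 4 cosh(x/4),
and at the endpoints
    y(±9) = 4 cosh(9/4).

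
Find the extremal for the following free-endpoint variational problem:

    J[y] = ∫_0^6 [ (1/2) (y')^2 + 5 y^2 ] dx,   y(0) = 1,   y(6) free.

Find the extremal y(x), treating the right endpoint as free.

The Lagrangian L = (1/2) (y')^2 + 5 y^2 gives
    ∂L/∂y = 10 y,   ∂L/∂y' = y'.
Euler-Lagrange: y'' − 10 y = 0.
With k = sqrt(10), the general solution is
    y(x) = A cosh(sqrt(10) x) + B sinh(sqrt(10) x).
Fixed left endpoint y(0) = 1 ⇒ A = 1.
The right endpoint x = 6 is free, so the natural (transversality) condition is ∂L/∂y' |_{x=6} = 0, i.e. y'(6) = 0.
Compute y'(x) = A k sinh(k x) + B k cosh(k x), so
    y'(6) = A k sinh(k·6) + B k cosh(k·6) = 0
    ⇒ B = −A tanh(k·6) = − tanh(sqrt(10)·6).
Therefore the extremal is
    y(x) = cosh(sqrt(10) x) − tanh(sqrt(10)·6) sinh(sqrt(10) x).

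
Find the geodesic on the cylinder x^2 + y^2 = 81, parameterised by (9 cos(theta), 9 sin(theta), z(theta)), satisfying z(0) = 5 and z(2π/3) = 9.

Parameterise the cylinder of radius R = 9 as
    r(θ) = (9 cos θ, 9 sin θ, z(θ)).
The arc-length element is
    ds = sqrt(81 + (dz/dθ)^2) dθ,
so the Lagrangian is L = sqrt(81 + z'^2).
L depends on z' only, not on z or θ, so ∂L/∂z = 0 and
    ∂L/∂z' = z' / sqrt(81 + z'^2).
The Euler-Lagrange equation gives
    d/dθ( z' / sqrt(81 + z'^2) ) = 0,
so z' is constant. Integrating once:
    z(θ) = a θ + b,
a helix on the cylinder (a straight line when the cylinder is unrolled). The constants a, b are determined by the endpoint conditions.
With endpoint conditions z(0) = 5 and z(2π/3) = 9: from z(0) = b we get b = 5, and a·2π/3 + 5 = 9 gives a = 6/π, so
    z(θ) = (6/π) θ + 5.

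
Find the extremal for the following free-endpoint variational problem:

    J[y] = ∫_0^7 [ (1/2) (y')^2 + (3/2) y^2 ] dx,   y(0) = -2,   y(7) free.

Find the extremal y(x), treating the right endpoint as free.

The Lagrangian L = (1/2) (y')^2 + (3/2) y^2 gives
    ∂L/∂y = 3 y,   ∂L/∂y' = y'.
Euler-Lagrange: y'' − 3 y = 0.
With k = sqrt(3), the general solution is
    y(x) = A cosh(sqrt(3) x) + B sinh(sqrt(3) x).
Fixed left endpoint y(0) = -2 ⇒ A = -2.
The right endpoint x = 7 is free, so the natural (transversality) condition is ∂L/∂y' |_{x=7} = 0, i.e. y'(7) = 0.
Compute y'(x) = A k sinh(k x) + B k cosh(k x), so
    y'(7) = A k sinh(k·7) + B k cosh(k·7) = 0
    ⇒ B = −A tanh(k·7) = 2 tanh(sqrt(3)·7).
Therefore the extremal is
    y(x) = −2 cosh(sqrt(3) x) + 2 tanh(sqrt(3)·7) sinh(sqrt(3) x).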